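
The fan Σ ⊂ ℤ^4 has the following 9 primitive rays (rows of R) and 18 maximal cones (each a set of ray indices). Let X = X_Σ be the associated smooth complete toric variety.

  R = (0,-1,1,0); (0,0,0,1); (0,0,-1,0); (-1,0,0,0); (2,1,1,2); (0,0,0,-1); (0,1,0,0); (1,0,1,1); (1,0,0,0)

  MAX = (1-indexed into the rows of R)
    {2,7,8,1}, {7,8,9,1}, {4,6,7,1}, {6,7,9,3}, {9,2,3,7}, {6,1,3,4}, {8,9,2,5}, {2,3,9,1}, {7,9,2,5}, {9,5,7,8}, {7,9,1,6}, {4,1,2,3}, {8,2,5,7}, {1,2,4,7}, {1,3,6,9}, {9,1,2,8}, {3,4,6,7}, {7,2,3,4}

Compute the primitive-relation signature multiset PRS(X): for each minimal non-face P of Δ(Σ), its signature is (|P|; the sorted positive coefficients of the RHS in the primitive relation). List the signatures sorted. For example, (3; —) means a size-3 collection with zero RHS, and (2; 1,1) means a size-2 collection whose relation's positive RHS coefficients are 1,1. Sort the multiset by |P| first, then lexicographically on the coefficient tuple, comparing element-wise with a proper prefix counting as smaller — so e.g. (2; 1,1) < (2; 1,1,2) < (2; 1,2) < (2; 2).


Δ(Σ) — 9 vertices, 12 min non-faces:

  P = {2,6}:  v_{2} + v_{6} = 0  ⇒ sig = (2; —)
  P = {4,9}:  v_{4} + v_{9} = 0  ⇒ sig = (2; —)
  P = {3,8}:  v_{3} + v_{8} = v_{2} + v_{9}  ⇒ sig = (2; 1,1)
  P = {4,5}:  v_{4} + v_{5} = v_{2} + v_{7} + v_{8}  ⇒ sig = (2; 1,1,1)
  P = {4,8}:  v_{4} + v_{8} = v_{1} + v_{2} + v_{7}  ⇒ sig = (2; 1,1,1)
  P = {5,6}:  v_{5} + v_{6} = v_{7} + v_{8} + v_{9}  ⇒ sig = (2; 1,1,1)
  P = {6,8}:  v_{6} + v_{8} = v_{1} + v_{7} + v_{9}  ⇒ sig = (2; 1,1,1)
  P = {3,5}:  v_{3} + v_{5} = 2·v_{2} + v_{7} + 2·v_{9}  ⇒ sig = (2; 1,2,2)
  P = {1,5}:  v_{1} + v_{5} = 2·v_{8}  ⇒ sig = (2; 2)
  P = {1,3,7}:  v_{1} + v_{3} + v_{7} = 0  ⇒ sig = (3; —)
  P = {1,2,7,9}:  v_{1} + v_{2} + v_{7} + v_{9} = v_{8}  ⇒ sig = (4; 1)
  P = {2,7,8,9}:  v_{2} + v_{7} + v_{8} + v_{9} = v_{5}  ⇒ sig = (4; 1)

Signatures (|P|; sorted positive RHS coefficients), sorted:
    |P|=2: 9 collections, coeffs (), (), (1,1), (1,1,1), (1,1,1), (1,1,1), (1,1,1), (1,2,2), (2)
    |P|=3: 1 collection, coeffs ()
    |P|=4: 2 collections, coeffs (1), (1)


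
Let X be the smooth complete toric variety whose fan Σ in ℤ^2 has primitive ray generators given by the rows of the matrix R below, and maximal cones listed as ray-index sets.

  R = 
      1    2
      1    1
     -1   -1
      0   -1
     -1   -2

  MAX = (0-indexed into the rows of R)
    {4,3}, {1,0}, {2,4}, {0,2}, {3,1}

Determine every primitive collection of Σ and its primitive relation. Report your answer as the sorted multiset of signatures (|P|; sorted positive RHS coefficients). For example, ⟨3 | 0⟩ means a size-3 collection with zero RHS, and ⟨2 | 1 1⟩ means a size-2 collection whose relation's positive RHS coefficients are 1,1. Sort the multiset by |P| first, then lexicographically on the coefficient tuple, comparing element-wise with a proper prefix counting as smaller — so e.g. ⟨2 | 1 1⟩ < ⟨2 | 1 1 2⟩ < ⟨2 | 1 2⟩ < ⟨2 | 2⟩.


Primitive collections (5):

  P={0,4}:  v_{0} + v_{4} = 0  ⇒ sig = ⟨2 | 0⟩
  P={1,2}:  v_{1} + v_{2} = 0  ⇒ sig = ⟨2 | 0⟩
  P={0,3}:  v_{0} + v_{3} = v_{1}  ⇒ sig = ⟨2 | 1⟩
  P={1,4}:  v_{1} + v_{4} = v_{3}  ⇒ sig = ⟨2 | 1⟩
  P={2,3}:  v_{2} + v_{3} = v_{4}  ⇒ sig = ⟨2 | 1⟩

Hence PRS(X_Σ) =
[⟨2 | 0⟩, ⟨2 | 0⟩, ⟨2 | 1⟩, ⟨2 | 1⟩, ⟨2 | 1⟩]


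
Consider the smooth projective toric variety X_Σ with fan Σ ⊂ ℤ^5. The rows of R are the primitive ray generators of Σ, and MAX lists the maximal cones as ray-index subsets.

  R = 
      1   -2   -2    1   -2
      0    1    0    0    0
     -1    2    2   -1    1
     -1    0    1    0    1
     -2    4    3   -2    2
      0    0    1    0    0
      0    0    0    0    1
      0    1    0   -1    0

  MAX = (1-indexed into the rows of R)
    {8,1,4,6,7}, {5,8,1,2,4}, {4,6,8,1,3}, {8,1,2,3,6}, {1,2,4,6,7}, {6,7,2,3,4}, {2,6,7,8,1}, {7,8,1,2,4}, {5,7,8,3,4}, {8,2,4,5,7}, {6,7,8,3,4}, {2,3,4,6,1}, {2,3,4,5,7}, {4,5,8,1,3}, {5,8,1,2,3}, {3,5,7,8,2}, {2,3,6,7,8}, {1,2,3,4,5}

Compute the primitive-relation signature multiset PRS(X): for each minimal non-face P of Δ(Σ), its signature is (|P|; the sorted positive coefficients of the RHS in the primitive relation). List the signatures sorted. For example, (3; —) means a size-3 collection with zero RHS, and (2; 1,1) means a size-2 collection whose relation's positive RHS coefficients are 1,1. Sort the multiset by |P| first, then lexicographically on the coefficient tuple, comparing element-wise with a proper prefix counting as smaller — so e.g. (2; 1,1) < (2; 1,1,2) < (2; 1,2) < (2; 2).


Δ(Σ) — 8 vertices, 5 min non-faces:

  P = {5,6}:  v_{5} + v_{6} = 2·v_{3}  →  sig = (2; 2)
  P = {1,3,7}:  v_{1} + v_{3} + v_{7} = 0  →  sig = (3; —)
  P = {1,5,7}:  v_{1} + v_{5} + v_{7} = v_{2} + v_{4} + v_{8}  →  sig = (3; 1,1,1)
  P = {2,3,4,8}:  v_{2} + v_{3} + v_{4} + v_{8} = v_{5}  →  sig = (4; 1)
  P = {2,4,6,8}:  v_{2} + v_{4} + v_{6} + v_{8} = v_{3}  →  sig = (4; 1)

Signatures (|P|; sorted positive RHS coefficients), sorted:
{ (2; 2),  (3; —),  (3; 1,1,1),  (4; 1) ×2 }


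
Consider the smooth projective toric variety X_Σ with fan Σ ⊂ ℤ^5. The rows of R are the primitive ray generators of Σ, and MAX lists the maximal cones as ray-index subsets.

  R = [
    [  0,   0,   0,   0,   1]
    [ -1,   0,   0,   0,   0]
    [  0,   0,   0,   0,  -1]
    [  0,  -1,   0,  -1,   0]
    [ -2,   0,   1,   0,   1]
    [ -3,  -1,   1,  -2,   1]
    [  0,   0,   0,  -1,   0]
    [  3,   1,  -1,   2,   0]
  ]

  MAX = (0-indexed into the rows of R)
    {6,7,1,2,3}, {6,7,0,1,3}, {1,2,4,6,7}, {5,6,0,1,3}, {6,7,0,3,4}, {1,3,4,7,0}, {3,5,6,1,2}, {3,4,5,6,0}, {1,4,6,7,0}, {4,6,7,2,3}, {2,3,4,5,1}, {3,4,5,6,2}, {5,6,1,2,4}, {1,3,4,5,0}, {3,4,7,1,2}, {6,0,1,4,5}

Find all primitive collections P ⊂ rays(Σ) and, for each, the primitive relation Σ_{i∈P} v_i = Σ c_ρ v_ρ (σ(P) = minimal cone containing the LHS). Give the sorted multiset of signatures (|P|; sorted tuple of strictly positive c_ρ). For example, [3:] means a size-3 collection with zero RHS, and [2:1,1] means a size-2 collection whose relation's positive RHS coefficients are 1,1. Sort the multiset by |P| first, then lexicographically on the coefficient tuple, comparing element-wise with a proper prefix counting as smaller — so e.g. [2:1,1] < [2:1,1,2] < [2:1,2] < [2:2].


Primitive collections (3):

  {0,2}:  v_{0} + v_{2} = 0  ⟹  sig = [2:]
  {5,7}:  v_{5} + v_{7} = v_{0}  ⟹  sig = [2:1]
  {1,3,4,6}:  v_{1} + v_{3} + v_{4} + v_{6} = v_{5}  ⟹  sig = [4:1]

so the primitive-relation signature multiset is
[[2:], [2:1], [4:1]]


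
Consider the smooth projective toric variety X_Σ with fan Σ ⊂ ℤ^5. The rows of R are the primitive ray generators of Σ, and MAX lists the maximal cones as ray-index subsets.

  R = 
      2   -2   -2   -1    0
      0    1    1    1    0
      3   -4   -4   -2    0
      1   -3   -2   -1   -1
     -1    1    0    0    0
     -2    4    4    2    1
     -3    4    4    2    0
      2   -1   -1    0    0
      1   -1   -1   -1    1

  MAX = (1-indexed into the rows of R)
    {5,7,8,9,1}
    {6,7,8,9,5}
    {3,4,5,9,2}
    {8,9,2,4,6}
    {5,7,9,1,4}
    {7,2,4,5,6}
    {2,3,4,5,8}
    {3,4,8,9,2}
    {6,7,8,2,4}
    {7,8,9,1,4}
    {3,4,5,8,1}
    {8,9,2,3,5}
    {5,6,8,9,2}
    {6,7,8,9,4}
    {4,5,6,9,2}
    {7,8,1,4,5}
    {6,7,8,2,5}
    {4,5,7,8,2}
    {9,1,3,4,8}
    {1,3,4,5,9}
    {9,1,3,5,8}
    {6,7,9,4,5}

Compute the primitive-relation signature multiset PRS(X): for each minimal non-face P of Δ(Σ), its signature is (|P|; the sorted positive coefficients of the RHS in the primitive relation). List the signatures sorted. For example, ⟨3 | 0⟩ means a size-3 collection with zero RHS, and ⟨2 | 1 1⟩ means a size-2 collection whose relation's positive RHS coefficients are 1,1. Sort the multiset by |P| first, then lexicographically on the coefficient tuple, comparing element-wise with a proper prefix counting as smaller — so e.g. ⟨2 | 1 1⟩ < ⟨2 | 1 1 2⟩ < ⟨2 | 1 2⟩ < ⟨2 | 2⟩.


7 collections generate NE(X_Σ); each relation:

  P={3,7}:  v_{3} + v_{7} = 0  so sig = ⟨2 | 0⟩
  P={1,2}:  v_{1} + v_{2} = v_{8}  so sig = ⟨2 | 1⟩
  P={3,6}:  v_{3} + v_{6} = v_{2} + v_{9}  so sig = ⟨2 | 1 1⟩
  P={1,6}:  v_{1} + v_{6} = v_{7} + v_{8} + v_{9}  so sig = ⟨2 | 1 1 1⟩
  P={2,7,9}:  v_{2} + v_{7} + v_{9} = v_{6}  so sig = ⟨3 | 1⟩
  P={4,5,6,8}:  v_{4} + v_{5} + v_{6} + v_{8} = v_{2}  so sig = ⟨4 | 1⟩
  P={4,5,8,9}:  v_{4} + v_{5} + v_{8} + v_{9} = v_{3}  so sig = ⟨4 | 1⟩

so the primitive-relation signature multiset is
[⟨2 | 0⟩, ⟨2 | 1⟩, ⟨2 | 1 1⟩, ⟨2 | 1 1 1⟩, ⟨3 | 1⟩, ⟨4 | 1⟩, ⟨4 | 1⟩]


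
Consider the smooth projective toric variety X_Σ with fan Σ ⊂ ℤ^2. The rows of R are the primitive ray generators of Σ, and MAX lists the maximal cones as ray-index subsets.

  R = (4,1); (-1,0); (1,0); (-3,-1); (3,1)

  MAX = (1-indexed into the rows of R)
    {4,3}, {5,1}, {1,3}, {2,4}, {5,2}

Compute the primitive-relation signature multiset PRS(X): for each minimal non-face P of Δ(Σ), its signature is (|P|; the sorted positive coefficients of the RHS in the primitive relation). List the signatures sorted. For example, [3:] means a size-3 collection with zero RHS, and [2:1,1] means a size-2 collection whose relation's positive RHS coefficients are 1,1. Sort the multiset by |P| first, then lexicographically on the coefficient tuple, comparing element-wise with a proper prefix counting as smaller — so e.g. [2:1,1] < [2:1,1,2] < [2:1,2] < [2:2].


|primitive collections| = 5. Relations:

  P = {2,3}:  v_{2} + v_{3} = 0 ; sig = [2:]
  P = {4,5}:  v_{4} + v_{5} = 0 ; sig = [2:]
  P = {1,2}:  v_{1} + v_{2} = v_{5} ; sig = [2:1]
  P = {1,4}:  v_{1} + v_{4} = v_{3} ; sig = [2:1]
  P = {3,5}:  v_{3} + v_{5} = v_{1} ; sig = [2:1]

Sorted signature multiset PRS(X):
    [2:]
    [2:]
    [2:1]
    [2:1]
    [2:1]


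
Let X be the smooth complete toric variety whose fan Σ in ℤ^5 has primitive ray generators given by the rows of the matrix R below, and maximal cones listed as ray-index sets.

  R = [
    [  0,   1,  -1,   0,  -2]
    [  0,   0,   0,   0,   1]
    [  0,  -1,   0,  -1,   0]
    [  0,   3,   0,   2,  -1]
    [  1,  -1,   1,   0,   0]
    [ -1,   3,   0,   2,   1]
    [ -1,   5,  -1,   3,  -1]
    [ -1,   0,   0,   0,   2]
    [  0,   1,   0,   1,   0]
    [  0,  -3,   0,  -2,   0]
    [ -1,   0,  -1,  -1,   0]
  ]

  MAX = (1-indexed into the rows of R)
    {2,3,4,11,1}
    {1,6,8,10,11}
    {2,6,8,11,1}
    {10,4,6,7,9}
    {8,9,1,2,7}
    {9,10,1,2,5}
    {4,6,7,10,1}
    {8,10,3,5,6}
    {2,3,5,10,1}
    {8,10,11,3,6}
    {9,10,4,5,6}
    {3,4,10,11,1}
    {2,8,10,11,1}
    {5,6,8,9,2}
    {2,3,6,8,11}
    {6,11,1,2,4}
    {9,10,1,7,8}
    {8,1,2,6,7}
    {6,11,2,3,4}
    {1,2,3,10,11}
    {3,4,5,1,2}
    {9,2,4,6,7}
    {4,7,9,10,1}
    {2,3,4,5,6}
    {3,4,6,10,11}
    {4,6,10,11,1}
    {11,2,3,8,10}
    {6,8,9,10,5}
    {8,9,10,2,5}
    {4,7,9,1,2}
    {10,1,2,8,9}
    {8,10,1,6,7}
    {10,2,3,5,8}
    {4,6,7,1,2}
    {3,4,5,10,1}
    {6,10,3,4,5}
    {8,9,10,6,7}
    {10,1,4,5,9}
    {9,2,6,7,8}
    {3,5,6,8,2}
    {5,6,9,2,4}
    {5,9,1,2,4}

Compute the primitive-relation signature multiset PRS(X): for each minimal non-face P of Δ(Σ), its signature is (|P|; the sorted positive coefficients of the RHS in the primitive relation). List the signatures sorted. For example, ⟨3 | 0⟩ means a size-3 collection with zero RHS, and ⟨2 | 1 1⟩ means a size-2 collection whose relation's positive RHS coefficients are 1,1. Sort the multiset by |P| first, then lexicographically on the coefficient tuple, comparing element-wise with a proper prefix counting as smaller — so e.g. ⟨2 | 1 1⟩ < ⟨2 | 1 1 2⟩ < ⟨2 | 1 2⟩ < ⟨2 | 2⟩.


15 collections generate NE(X_Σ); each relation:

  P = {3,9}:  v_{3} + v_{9} = 0  so sig = ⟨2 | 0⟩
  P = {4,8}:  v_{4} + v_{8} = v_{6}  so sig = ⟨2 | 1⟩
  P = {5,11}:  v_{5} + v_{11} = v_{3}  so sig = ⟨2 | 1⟩
  P = {3,7}:  v_{3} + v_{7} = v_{1} + v_{6}  so sig = ⟨2 | 1 1⟩
  P = {5,7}:  v_{5} + v_{7} = v_{4} + v_{9}  so sig = ⟨2 | 1 1⟩
  P = {9,11}:  v_{9} + v_{11} = v_{1} + v_{8}  so sig = ⟨2 | 1 1⟩
  P = {7,11}:  v_{7} + v_{11} = 2·v_{1} + v_{6} + v_{8}  so sig = ⟨2 | 1 1 2⟩
  P = {1,5,8}:  v_{1} + v_{5} + v_{8} = 0  so sig = ⟨3 | 0⟩
  P = {2,4,10}:  v_{2} + v_{4} + v_{10} = 0  so sig = ⟨3 | 0⟩
  P = {1,3,8}:  v_{1} + v_{3} + v_{8} = v_{11}  so sig = ⟨3 | 1⟩
  P = {1,5,6}:  v_{1} + v_{5} + v_{6} = v_{4}  so sig = ⟨3 | 1⟩
  P = {1,6,9}:  v_{1} + v_{6} + v_{9} = v_{7}  so sig = ⟨3 | 1⟩
  P = {2,6,10}:  v_{2} + v_{6} + v_{10} = v_{8}  so sig = ⟨3 | 1⟩
  P = {1,3,6}:  v_{1} + v_{3} + v_{6} = v_{4} + v_{11}  so sig = ⟨3 | 1 1⟩
  P = {2,7,10}:  v_{2} + v_{7} + v_{10} = v_{1} + v_{8} + v_{9}  so sig = ⟨3 | 1 1 1⟩

so the primitive-relation signature multiset is
{ ⟨2 | 0⟩,  ⟨2 | 1⟩ ×2,  ⟨2 | 1 1⟩ ×3,  ⟨2 | 1 1 2⟩,  ⟨3 | 0⟩ ×2,  ⟨3 | 1⟩ ×4,  ⟨3 | 1 1⟩,  ⟨3 | 1 1 1⟩ }


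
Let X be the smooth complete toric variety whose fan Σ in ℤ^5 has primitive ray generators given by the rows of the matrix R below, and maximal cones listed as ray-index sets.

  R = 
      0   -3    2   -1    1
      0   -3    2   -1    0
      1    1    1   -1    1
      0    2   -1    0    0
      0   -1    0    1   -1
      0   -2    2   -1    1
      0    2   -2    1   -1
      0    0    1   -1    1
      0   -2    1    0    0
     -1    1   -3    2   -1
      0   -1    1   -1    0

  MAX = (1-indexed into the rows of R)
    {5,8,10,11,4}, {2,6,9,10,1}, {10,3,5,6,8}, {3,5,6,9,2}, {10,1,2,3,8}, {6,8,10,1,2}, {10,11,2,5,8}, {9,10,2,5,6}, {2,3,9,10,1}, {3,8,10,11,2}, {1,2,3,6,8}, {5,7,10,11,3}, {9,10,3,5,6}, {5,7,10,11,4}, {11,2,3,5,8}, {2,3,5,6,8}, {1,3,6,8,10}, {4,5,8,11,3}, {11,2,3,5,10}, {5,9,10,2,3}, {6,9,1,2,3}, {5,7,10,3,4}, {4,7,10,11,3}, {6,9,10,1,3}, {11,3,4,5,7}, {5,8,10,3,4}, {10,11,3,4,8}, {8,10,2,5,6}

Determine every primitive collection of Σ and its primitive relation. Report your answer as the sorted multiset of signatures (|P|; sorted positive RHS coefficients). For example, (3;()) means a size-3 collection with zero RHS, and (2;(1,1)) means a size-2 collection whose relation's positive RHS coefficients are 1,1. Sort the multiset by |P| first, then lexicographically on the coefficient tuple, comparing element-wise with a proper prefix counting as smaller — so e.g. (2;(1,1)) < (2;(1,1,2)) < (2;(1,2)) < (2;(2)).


18 minimal non-faces of Δ(Σ) (on 11 rays):

  • {4,9}:  v_{4} + v_{9} = 0  so sig = (2;())
  • {6,7}:  v_{6} + v_{7} = 0  so sig = (2;())
  • {2,4}:  v_{2} + v_{4} = v_{11}  so sig = (2;(1))
  • {4,6}:  v_{4} + v_{6} = v_{8}  so sig = (2;(1))
  • {7,8}:  v_{7} + v_{8} = v_{4}  so sig = (2;(1))
  • {8,9}:  v_{8} + v_{9} = v_{6}  so sig = (2;(1))
  • {9,11}:  v_{9} + v_{11} = v_{2}  so sig = (2;(1))
  • {6,11}:  v_{6} + v_{11} = v_{2} + v_{8}  so sig = (2;(1,1))
  • {1,7}:  v_{1} + v_{7} = v_{2} + v_{3} + v_{10}  so sig = (2;(1,1,1))
  • {1,4}:  v_{1} + v_{4} = v_{2} + v_{3} + v_{8} + v_{10}  so sig = (2;(1,1,1,1))
  • {7,9}:  v_{7} + v_{9} = v_{3} + v_{5} + v_{10} + v_{11}  so sig = (2;(1,1,1,1))
  • {1,11}:  v_{1} + v_{11} = 2·v_{2} + v_{3} + v_{8} + v_{10}  so sig = (2;(1,1,1,2))
  • {2,7}:  v_{2} + v_{7} = v_{3} + v_{5} + v_{10} + 2·v_{11}  so sig = (2;(1,1,1,2))
  • {1,5}:  v_{1} + v_{5} = 2·v_{9}  so sig = (2;(2))
  • {2,3,6,10}:  v_{2} + v_{3} + v_{6} + v_{10} = v_{1}  so sig = (4;(1))
  • {3,5,8,10,11}:  v_{3} + v_{5} + v_{8} + v_{10} + v_{11} = 0  so sig = (5;())
  • {2,3,5,8,10}:  v_{2} + v_{3} + v_{5} + v_{8} + v_{10} = v_{9}  so sig = (5;(1))
  • {3,4,5,10,11}:  v_{3} + v_{4} + v_{5} + v_{10} + v_{11} = v_{7}  so sig = (5;(1))

Hence PRS(X_Σ) =
    |P|=2: 14 collections, coeffs (), (), (1), (1), (1), (1), (1), (1,1), (1,1,1), (1,1,1,1), (1,1,1,1), (1,1,1,2), (1,1,1,2), (2)
    |P|=4: 1 collection, coeffs (1)
    |P|=5: 3 collections, coeffs (), (1), (1)


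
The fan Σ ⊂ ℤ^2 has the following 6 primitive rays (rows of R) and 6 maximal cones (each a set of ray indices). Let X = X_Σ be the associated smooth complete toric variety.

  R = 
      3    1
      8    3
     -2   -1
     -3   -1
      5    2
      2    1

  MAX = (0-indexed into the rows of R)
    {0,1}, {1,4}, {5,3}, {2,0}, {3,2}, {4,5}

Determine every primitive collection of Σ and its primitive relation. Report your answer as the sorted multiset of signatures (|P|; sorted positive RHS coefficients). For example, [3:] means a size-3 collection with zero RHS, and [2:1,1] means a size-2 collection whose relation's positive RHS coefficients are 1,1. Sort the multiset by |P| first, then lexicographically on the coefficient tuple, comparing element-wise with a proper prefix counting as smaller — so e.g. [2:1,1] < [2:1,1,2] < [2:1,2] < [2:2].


Primitive collections (9):

  P={0,3}:  v_{0} + v_{3} = 0  ⟹  sig = [2:]
  P={2,5}:  v_{2} + v_{5} = 0  ⟹  sig = [2:]
  P={0,4}:  v_{0} + v_{4} = v_{1}  ⟹  sig = [2:1]
  P={0,5}:  v_{0} + v_{5} = v_{4}  ⟹  sig = [2:1]
  P={1,3}:  v_{1} + v_{3} = v_{4}  ⟹  sig = [2:1]
  P={2,4}:  v_{2} + v_{4} = v_{0}  ⟹  sig = [2:1]
  P={3,4}:  v_{3} + v_{4} = v_{5}  ⟹  sig = [2:1]
  P={1,2}:  v_{1} + v_{2} = 2·v_{0}  ⟹  sig = [2:2]
  P={1,5}:  v_{1} + v_{5} = 2·v_{4}  ⟹  sig = [2:2]

so the primitive-relation signature multiset is
{ [2:] ×2,  [2:1] ×5,  [2:2] ×2 }


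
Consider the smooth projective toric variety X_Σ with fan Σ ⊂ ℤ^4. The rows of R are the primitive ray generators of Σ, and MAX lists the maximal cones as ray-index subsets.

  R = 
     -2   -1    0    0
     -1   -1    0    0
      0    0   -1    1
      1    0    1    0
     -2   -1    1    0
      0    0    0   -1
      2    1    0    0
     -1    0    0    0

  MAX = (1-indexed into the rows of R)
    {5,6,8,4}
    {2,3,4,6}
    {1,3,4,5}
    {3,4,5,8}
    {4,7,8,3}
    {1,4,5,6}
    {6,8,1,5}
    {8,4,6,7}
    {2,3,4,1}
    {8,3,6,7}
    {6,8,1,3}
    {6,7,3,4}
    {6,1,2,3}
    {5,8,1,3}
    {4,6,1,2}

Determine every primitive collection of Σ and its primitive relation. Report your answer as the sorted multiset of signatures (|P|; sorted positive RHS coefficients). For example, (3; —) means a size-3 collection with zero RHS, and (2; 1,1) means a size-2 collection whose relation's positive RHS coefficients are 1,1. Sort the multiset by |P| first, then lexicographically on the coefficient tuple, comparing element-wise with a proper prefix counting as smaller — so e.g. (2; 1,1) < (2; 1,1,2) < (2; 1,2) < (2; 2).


|primitive collections| = 9. Relations:

  P = {1,7}:  v_{1} + v_{7} = 0  →  sig = (2; —)
  P = {2,8}:  v_{2} + v_{8} = v_{1}  →  sig = (2; 1)
  P = {5,7}:  v_{5} + v_{7} = v_{4} + v_{8}  →  sig = (2; 1,1)
  P = {2,7}:  v_{2} + v_{7} = v_{3} + v_{4} + v_{6}  →  sig = (2; 1,1,1)
  P = {2,5}:  v_{2} + v_{5} = 2·v_{1} + v_{4}  →  sig = (2; 1,2)
  P = {1,4,8}:  v_{1} + v_{4} + v_{8} = v_{5}  →  sig = (3; 1)
  P = {3,5,6}:  v_{3} + v_{5} + v_{6} = v_{1}  →  sig = (3; 1)
  P = {3,4,6,8}:  v_{3} + v_{4} + v_{6} + v_{8} = 0  →  sig = (4; —)
  P = {1,3,4,6}:  v_{1} + v_{3} + v_{4} + v_{6} = v_{2}  →  sig = (4; 1)

Hence PRS(X_Σ) =
    |P|=2: 5 collections, coeffs (), (1), (1,1), (1,1,1), (1,2)
    |P|=3: 2 collections, coeffs (1), (1)
    |P|=4: 2 collections, coeffs (), (1)


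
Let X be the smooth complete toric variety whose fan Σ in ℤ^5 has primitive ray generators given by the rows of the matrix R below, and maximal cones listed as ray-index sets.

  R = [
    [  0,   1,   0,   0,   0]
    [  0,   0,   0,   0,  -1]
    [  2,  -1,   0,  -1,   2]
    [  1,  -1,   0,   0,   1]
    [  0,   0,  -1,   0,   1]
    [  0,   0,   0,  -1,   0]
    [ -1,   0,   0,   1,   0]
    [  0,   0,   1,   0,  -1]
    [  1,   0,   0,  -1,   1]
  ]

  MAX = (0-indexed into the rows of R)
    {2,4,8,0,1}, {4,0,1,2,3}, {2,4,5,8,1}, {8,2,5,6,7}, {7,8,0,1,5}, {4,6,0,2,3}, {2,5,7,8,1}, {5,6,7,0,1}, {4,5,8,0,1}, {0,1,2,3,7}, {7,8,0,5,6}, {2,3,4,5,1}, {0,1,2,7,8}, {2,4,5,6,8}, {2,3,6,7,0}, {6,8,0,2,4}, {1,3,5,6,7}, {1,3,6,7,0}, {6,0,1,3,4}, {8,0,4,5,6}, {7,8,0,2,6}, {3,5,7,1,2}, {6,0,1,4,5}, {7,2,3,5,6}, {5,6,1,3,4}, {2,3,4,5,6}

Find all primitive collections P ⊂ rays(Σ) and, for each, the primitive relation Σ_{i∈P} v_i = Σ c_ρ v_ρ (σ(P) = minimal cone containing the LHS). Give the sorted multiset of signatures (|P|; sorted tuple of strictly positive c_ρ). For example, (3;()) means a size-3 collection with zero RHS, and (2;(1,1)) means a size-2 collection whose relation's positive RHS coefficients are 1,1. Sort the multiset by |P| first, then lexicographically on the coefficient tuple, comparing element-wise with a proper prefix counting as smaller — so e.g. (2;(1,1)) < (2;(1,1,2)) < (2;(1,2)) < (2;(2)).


|primitive collections| = 6. Relations:

  P = {4,7}:  v_{4} + v_{7} = 0  →  sig = (2;())
  P = {3,8}:  v_{3} + v_{8} = v_{2}  →  sig = (2;(1))
  P = {1,6,8}:  v_{1} + v_{6} + v_{8} = 0  →  sig = (3;())
  P = {0,3,5}:  v_{0} + v_{3} + v_{5} = v_{8}  →  sig = (3;(1))
  P = {1,2,6}:  v_{1} + v_{2} + v_{6} = v_{3}  →  sig = (3;(1))
  P = {0,2,5}:  v_{0} + v_{2} + v_{5} = 2·v_{8}  →  sig = (3;(2))

Signatures (|P|; sorted positive RHS coefficients), sorted:
    |P|=2: 2 collections, coeffs (), (1)
    |P|=3: 4 collections, coeffs (), (1), (1), (2)


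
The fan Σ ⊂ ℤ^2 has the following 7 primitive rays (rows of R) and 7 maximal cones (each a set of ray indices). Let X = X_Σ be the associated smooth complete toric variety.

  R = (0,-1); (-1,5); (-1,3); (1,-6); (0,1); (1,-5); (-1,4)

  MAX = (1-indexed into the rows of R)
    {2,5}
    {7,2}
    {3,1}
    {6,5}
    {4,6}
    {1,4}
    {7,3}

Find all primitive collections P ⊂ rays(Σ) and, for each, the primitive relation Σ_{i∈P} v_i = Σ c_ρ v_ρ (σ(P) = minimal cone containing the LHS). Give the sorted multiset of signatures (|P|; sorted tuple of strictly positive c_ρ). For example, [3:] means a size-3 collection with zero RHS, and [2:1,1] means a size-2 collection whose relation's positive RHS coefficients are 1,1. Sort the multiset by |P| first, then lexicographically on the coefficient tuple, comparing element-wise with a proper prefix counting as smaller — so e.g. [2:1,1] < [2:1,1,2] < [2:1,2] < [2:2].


14 collections generate NE(X_Σ); each relation:

  {1,5}:  v_{1} + v_{5} = 0  ⇒ sig = [2:]
  {2,6}:  v_{2} + v_{6} = 0  ⇒ sig = [2:]
  {1,2}:  v_{1} + v_{2} = v_{7}  ⇒ sig = [2:1]
  {1,6}:  v_{1} + v_{6} = v_{4}  ⇒ sig = [2:1]
  {1,7}:  v_{1} + v_{7} = v_{3}  ⇒ sig = [2:1]
  {2,4}:  v_{2} + v_{4} = v_{1}  ⇒ sig = [2:1]
  {3,5}:  v_{3} + v_{5} = v_{7}  ⇒ sig = [2:1]
  {4,5}:  v_{4} + v_{5} = v_{6}  ⇒ sig = [2:1]
  {5,7}:  v_{5} + v_{7} = v_{2}  ⇒ sig = [2:1]
  {6,7}:  v_{6} + v_{7} = v_{1}  ⇒ sig = [2:1]
  {2,3}:  v_{2} + v_{3} = 2·v_{7}  ⇒ sig = [2:2]
  {3,6}:  v_{3} + v_{6} = 2·v_{1}  ⇒ sig = [2:2]
  {4,7}:  v_{4} + v_{7} = 2·v_{1}  ⇒ sig = [2:2]
  {3,4}:  v_{3} + v_{4} = 3·v_{1}  ⇒ sig = [2:3]

Sorted signature multiset PRS(X):
[[2:], [2:], [2:1], [2:1], [2:1], [2:1], [2:1], [2:1], [2:1], [2:1], [2:2], [2:2], [2:2], [2:3]]


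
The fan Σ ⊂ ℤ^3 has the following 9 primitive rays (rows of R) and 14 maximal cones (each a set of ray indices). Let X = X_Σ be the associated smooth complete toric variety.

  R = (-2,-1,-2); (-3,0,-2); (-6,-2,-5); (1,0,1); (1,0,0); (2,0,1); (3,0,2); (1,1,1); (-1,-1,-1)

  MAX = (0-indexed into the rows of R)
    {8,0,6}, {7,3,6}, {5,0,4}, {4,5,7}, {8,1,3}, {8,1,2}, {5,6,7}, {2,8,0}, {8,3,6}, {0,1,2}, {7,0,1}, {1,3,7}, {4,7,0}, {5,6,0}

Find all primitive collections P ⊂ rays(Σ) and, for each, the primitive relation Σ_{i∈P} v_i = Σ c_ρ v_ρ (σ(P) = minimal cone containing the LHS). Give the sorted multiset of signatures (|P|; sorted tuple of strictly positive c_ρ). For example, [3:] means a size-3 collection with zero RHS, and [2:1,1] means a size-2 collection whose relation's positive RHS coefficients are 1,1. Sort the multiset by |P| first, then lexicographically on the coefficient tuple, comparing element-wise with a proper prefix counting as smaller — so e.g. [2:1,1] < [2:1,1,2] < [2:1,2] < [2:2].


Minimal non-faces — 18 found among 9 rays, 14 max cones:

  P={1,6}:  v_{1} + v_{6} = 0  →  sig = [2:]
  P={7,8}:  v_{7} + v_{8} = 0  →  sig = [2:]
  P={0,3}:  v_{0} + v_{3} = v_{8}  →  sig = [2:1]
  P={3,4}:  v_{3} + v_{4} = v_{5}  →  sig = [2:1]
  P={3,5}:  v_{3} + v_{5} = v_{6}  →  sig = [2:1]
  P={1,5}:  v_{1} + v_{5} = v_{0} + v_{7}  →  sig = [2:1,1]
  P={2,6}:  v_{2} + v_{6} = v_{0} + v_{8}  →  sig = [2:1,1]
  P={2,7}:  v_{2} + v_{7} = v_{0} + v_{1}  →  sig = [2:1,1]
  P={4,8}:  v_{4} + v_{8} = v_{0} + v_{5}  →  sig = [2:1,1]
  P={5,8}:  v_{5} + v_{8} = v_{0} + v_{6}  →  sig = [2:1,1]
  P={2,3}:  v_{2} + v_{3} = v_{1} + 2·v_{8}  →  sig = [2:1,2]
  P={2,4}:  v_{2} + v_{4} = 3·v_{0} + v_{7}  →  sig = [2:1,3]
  P={2,5}:  v_{2} + v_{5} = 2·v_{0}  →  sig = [2:2]
  P={4,6}:  v_{4} + v_{6} = 2·v_{5}  →  sig = [2:2]
  P={1,4}:  v_{1} + v_{4} = 2·v_{0} + 2·v_{7}  →  sig = [2:2,2]
  P={0,1,8}:  v_{0} + v_{1} + v_{8} = v_{2}  →  sig = [3:1]
  P={0,5,7}:  v_{0} + v_{5} + v_{7} = v_{4}  →  sig = [3:1]
  P={0,6,7}:  v_{0} + v_{6} + v_{7} = v_{5}  →  sig = [3:1]

Hence PRS(X_Σ) =
    |P|=2: 15 collections, coeffs (), (), (1), (1), (1), (1,1), (1,1), (1,1), (1,1), (1,1), (1,2), (1,3), (2), (2), (2,2)
    |P|=3: 3 collections, coeffs (1), (1), (1)


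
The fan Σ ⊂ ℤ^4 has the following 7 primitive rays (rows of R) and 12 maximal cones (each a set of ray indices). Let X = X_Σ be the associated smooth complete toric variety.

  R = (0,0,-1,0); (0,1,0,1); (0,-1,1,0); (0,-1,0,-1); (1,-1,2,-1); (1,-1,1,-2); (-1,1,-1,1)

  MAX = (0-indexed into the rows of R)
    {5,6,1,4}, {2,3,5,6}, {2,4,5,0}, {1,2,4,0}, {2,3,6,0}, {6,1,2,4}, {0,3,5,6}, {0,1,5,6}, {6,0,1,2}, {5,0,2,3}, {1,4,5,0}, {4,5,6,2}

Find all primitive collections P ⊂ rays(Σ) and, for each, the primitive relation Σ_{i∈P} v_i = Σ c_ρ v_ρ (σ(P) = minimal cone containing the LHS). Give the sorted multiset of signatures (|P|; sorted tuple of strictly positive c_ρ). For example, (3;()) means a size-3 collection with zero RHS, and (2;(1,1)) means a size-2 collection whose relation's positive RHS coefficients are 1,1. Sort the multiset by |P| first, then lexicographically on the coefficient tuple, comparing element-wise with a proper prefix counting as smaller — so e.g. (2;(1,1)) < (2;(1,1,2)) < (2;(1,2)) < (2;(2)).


The 5 primitive collections of Σ (r=7, n=4):

  P = {1,3}:  v_{1} + v_{3} = 0 ; sig = (2;())
  P = {3,4}:  v_{3} + v_{4} = v_{2} + v_{5} ; sig = (2;(1,1))
  P = {0,4,6}:  v_{0} + v_{4} + v_{6} = 0 ; sig = (3;())
  P = {1,2,5}:  v_{1} + v_{2} + v_{5} = v_{4} ; sig = (3;(1))
  P = {0,2,5,6}:  v_{0} + v_{2} + v_{5} + v_{6} = v_{3} ; sig = (4;(1))

Hence PRS(X_Σ) =
    |P|=2: 2 collections, coeffs (), (1,1)
    |P|=3: 2 collections, coeffs (), (1)
    |P|=4: 1 collection, coeffs (1)


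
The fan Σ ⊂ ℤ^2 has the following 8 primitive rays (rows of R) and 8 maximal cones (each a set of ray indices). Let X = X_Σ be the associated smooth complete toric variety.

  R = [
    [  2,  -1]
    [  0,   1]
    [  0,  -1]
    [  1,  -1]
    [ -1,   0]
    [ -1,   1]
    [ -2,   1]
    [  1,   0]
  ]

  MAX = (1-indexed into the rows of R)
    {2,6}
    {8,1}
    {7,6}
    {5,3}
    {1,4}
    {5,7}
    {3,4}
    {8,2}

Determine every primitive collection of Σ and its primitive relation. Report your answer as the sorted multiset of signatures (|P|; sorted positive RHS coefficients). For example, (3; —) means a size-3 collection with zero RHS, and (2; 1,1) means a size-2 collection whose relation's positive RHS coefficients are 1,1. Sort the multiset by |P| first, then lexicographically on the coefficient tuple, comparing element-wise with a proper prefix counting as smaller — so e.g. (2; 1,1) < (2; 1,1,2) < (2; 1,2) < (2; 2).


Σ has 20 primitive collections:

  {1,7}:  v_{1} + v_{7} = 0  ⟹  sig = (2; —)
  {2,3}:  v_{2} + v_{3} = 0  ⟹  sig = (2; —)
  {4,6}:  v_{4} + v_{6} = 0  ⟹  sig = (2; —)
  {5,8}:  v_{5} + v_{8} = 0  ⟹  sig = (2; —)
  {1,5}:  v_{1} + v_{5} = v_{4}  ⟹  sig = (2; 1)
  {1,6}:  v_{1} + v_{6} = v_{8}  ⟹  sig = (2; 1)
  {2,4}:  v_{2} + v_{4} = v_{8}  ⟹  sig = (2; 1)
  {2,5}:  v_{2} + v_{5} = v_{6}  ⟹  sig = (2; 1)
  {3,6}:  v_{3} + v_{6} = v_{5}  ⟹  sig = (2; 1)
  {3,8}:  v_{3} + v_{8} = v_{4}  ⟹  sig = (2; 1)
  {4,5}:  v_{4} + v_{5} = v_{3}  ⟹  sig = (2; 1)
  {4,7}:  v_{4} + v_{7} = v_{5}  ⟹  sig = (2; 1)
  {4,8}:  v_{4} + v_{8} = v_{1}  ⟹  sig = (2; 1)
  {5,6}:  v_{5} + v_{6} = v_{7}  ⟹  sig = (2; 1)
  {6,8}:  v_{6} + v_{8} = v_{2}  ⟹  sig = (2; 1)
  {7,8}:  v_{7} + v_{8} = v_{6}  ⟹  sig = (2; 1)
  {1,2}:  v_{1} + v_{2} = 2·v_{8}  ⟹  sig = (2; 2)
  {1,3}:  v_{1} + v_{3} = 2·v_{4}  ⟹  sig = (2; 2)
  {2,7}:  v_{2} + v_{7} = 2·v_{6}  ⟹  sig = (2; 2)
  {3,7}:  v_{3} + v_{7} = 2·v_{5}  ⟹  sig = (2; 2)

so the primitive-relation signature multiset is
    |P|=2: 20 collections, coeffs (), (), (), (), (1), (1), (1), (1), (1), (1), (1), (1), (1), (1), (1), (1), (2), (2), (2), (2)


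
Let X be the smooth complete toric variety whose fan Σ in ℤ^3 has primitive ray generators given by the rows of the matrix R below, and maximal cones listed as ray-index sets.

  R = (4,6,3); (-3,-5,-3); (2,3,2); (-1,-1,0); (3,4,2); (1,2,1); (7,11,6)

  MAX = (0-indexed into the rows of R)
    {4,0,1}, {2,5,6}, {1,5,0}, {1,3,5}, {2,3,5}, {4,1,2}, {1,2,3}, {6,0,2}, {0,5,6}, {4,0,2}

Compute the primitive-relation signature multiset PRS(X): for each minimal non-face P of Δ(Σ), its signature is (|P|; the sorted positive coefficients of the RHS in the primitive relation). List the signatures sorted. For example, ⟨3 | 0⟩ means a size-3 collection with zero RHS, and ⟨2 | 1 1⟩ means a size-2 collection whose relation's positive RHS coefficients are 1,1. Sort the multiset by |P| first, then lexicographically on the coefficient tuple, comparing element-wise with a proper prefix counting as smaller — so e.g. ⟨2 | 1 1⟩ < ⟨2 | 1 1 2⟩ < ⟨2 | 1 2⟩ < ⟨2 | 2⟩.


9 collections generate NE(X_Σ); each relation:

  • {1,6}:  v_{1} + v_{6} = v_{0}  so sig = ⟨2 | 1⟩
  • {3,4}:  v_{3} + v_{4} = v_{2}  so sig = ⟨2 | 1⟩
  • {4,5}:  v_{4} + v_{5} = v_{0}  so sig = ⟨2 | 1⟩
  • {0,3}:  v_{0} + v_{3} = v_{2} + v_{5}  so sig = ⟨2 | 1 1⟩
  • {4,6}:  v_{4} + v_{6} = 2·v_{0} + v_{2}  so sig = ⟨2 | 1 2⟩
  • {3,6}:  v_{3} + v_{6} = 2·v_{2} + 2·v_{5}  so sig = ⟨2 | 2 2⟩
  • {1,2,5}:  v_{1} + v_{2} + v_{5} = 0  so sig = ⟨3 | 0⟩
  • {0,1,2}:  v_{0} + v_{1} + v_{2} = v_{4}  so sig = ⟨3 | 1⟩
  • {0,2,5}:  v_{0} + v_{2} + v_{5} = v_{6}  so sig = ⟨3 | 1⟩

Sorted signature multiset PRS(X):
    |P|=2: 6 collections, coeffs (1), (1), (1), (1,1), (1,2), (2,2)
    |P|=3: 3 collections, coeffs (), (1), (1)


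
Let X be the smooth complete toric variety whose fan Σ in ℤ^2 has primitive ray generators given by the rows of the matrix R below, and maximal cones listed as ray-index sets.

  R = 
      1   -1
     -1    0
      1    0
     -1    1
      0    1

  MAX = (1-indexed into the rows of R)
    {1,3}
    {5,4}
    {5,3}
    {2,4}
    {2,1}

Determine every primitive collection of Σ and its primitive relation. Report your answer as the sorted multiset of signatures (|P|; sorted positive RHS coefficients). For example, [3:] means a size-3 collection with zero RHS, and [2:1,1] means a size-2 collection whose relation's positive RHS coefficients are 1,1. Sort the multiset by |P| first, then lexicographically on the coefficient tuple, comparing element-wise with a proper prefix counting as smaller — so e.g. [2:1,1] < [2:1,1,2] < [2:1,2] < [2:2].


The 5 primitive collections of Σ (r=5, n=2):

  P = {1,4}:  v_{1} + v_{4} = 0  ⟹  sig = [2:]
  P = {2,3}:  v_{2} + v_{3} = 0  ⟹  sig = [2:]
  P = {1,5}:  v_{1} + v_{5} = v_{3}  ⟹  sig = [2:1]
  P = {2,5}:  v_{2} + v_{5} = v_{4}  ⟹  sig = [2:1]
  P = {3,4}:  v_{3} + v_{4} = v_{5}  ⟹  sig = [2:1]

so the primitive-relation signature multiset is
    |P|=2: 5 collections, coeffs (), (), (1), (1), (1)


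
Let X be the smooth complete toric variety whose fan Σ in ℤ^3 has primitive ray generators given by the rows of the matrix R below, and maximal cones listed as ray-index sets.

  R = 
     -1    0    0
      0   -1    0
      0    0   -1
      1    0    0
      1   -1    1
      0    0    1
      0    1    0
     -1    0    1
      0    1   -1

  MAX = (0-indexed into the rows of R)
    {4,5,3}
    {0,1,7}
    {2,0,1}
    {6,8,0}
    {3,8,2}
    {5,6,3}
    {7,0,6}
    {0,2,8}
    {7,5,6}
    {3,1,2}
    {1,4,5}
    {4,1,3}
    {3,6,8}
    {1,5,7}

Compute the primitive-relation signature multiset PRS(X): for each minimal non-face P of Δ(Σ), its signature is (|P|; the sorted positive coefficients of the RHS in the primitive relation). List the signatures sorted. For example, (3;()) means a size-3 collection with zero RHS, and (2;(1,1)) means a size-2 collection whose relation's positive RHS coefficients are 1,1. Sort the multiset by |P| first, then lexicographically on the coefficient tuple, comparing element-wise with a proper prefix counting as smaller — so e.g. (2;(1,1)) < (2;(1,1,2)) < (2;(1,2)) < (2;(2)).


16 minimal non-faces of Δ(Σ) (on 9 rays):

  P={0,3}:  v_{0} + v_{3} = 0  so sig = (2;())
  P={1,6}:  v_{1} + v_{6} = 0  so sig = (2;())
  P={2,5}:  v_{2} + v_{5} = 0  so sig = (2;())
  P={0,5}:  v_{0} + v_{5} = v_{7}  so sig = (2;(1))
  P={1,8}:  v_{1} + v_{8} = v_{2}  so sig = (2;(1))
  P={2,6}:  v_{2} + v_{6} = v_{8}  so sig = (2;(1))
  P={2,7}:  v_{2} + v_{7} = v_{0}  so sig = (2;(1))
  P={3,7}:  v_{3} + v_{7} = v_{5}  so sig = (2;(1))
  P={4,8}:  v_{4} + v_{8} = v_{3}  so sig = (2;(1))
  P={5,8}:  v_{5} + v_{8} = v_{6}  so sig = (2;(1))
  P={0,4}:  v_{0} + v_{4} = v_{1} + v_{5}  so sig = (2;(1,1))
  P={2,4}:  v_{2} + v_{4} = v_{1} + v_{3}  so sig = (2;(1,1))
  P={4,6}:  v_{4} + v_{6} = v_{3} + v_{5}  so sig = (2;(1,1))
  P={7,8}:  v_{7} + v_{8} = v_{0} + v_{6}  so sig = (2;(1,1))
  P={4,7}:  v_{4} + v_{7} = v_{1} + 2·v_{5}  so sig = (2;(1,2))
  P={1,3,5}:  v_{1} + v_{3} + v_{5} = v_{4}  so sig = (3;(1))

so the primitive-relation signature multiset is
    (2;())
    (2;())
    (2;())
    (2;(1))
    (2;(1))
    (2;(1))
    (2;(1))
    (2;(1))
    (2;(1))
    (2;(1))
    (2;(1,1))
    (2;(1,1))
    (2;(1,1))
    (2;(1,1))
    (2;(1,2))
    (3;(1))


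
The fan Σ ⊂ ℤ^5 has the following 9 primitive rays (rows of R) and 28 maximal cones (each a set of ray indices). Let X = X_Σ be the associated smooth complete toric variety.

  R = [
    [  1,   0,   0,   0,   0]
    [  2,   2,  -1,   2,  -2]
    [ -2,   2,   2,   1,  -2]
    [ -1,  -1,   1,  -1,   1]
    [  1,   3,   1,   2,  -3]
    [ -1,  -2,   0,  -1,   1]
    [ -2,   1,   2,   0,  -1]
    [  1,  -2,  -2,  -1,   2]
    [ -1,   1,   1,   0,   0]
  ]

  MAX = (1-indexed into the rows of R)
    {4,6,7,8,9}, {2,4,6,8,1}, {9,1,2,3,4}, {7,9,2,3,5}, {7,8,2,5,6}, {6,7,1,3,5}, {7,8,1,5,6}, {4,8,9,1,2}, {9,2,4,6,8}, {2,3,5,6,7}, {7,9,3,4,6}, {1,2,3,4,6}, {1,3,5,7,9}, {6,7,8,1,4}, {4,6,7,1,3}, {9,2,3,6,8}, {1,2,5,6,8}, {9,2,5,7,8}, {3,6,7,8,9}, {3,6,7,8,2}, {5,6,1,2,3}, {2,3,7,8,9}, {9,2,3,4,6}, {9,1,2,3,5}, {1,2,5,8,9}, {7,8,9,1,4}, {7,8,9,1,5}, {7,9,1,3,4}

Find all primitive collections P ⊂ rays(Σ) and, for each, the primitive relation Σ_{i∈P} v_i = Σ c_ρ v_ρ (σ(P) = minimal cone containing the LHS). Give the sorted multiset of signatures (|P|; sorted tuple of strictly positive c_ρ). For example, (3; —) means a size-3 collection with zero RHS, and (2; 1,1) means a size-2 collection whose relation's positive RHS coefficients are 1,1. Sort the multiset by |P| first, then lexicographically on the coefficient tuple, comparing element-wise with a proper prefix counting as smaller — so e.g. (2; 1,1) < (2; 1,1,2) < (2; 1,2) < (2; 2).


The 9 primitive collections of Σ (r=9, n=5):

  P={4,5}:  v_{4} + v_{5} = 2·v_{1} + v_{3} — sig = (2; 1,2)
  P={1,3,8}:  v_{1} + v_{3} + v_{8} = 0 — sig = (3; —)
  P={1,2,7}:  v_{1} + v_{2} + v_{7} = v_{5} — sig = (3; 1)
  P={1,6,9}:  v_{1} + v_{6} + v_{9} = v_{4} — sig = (3; 1)
  P={2,4,7}:  v_{2} + v_{4} + v_{7} = v_{1} + v_{3} — sig = (3; 1,1)
  P={3,4,8}:  v_{3} + v_{4} + v_{8} = v_{6} + v_{9} — sig = (3; 1,1)
  P={3,5,8}:  v_{3} + v_{5} + v_{8} = v_{2} + v_{7} — sig = (3; 1,1)
  P={5,6,9}:  v_{5} + v_{6} + v_{9} = v_{1} + v_{3} — sig = (3; 1,1)
  P={2,6,7,9}:  v_{2} + v_{6} + v_{7} + v_{9} = v_{3} — sig = (4; 1)

Sorted signature multiset PRS(X):
{ (2; 1,2),  (3; —),  (3; 1) ×2,  (3; 1,1) ×4,  (4; 1) }


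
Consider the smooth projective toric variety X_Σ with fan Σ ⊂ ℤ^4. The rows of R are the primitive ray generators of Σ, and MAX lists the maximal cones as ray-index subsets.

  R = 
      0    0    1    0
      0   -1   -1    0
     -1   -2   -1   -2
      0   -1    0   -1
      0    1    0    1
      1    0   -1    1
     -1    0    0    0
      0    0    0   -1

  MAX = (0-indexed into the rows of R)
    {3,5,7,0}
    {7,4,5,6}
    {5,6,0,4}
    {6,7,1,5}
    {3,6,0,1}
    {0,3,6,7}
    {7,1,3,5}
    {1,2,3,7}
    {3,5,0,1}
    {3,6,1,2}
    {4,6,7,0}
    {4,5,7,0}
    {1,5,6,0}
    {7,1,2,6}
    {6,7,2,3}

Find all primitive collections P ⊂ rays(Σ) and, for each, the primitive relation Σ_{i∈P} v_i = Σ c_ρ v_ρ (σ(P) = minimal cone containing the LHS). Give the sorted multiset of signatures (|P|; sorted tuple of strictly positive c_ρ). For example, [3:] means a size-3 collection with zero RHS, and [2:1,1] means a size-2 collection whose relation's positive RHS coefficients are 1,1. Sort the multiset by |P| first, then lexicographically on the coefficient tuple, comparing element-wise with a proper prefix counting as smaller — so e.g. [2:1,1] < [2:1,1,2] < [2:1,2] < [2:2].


Minimal non-faces — 9 found among 8 rays, 15 max cones:

  P={3,4}:  v_{3} + v_{4} = 0  →  sig = [2:]
  P={1,4}:  v_{1} + v_{4} = v_{5} + v_{6}  →  sig = [2:1,1]
  P={2,4}:  v_{2} + v_{4} = v_{1} + v_{6} + v_{7}  →  sig = [2:1,1,1]
  P={0,2}:  v_{0} + v_{2} = 2·v_{3} + v_{6}  →  sig = [2:1,2]
  P={2,5}:  v_{2} + v_{5} = 2·v_{1} + v_{7}  →  sig = [2:1,2]
  P={0,1,7}:  v_{0} + v_{1} + v_{7} = v_{3}  →  sig = [3:1]
  P={3,5,6}:  v_{3} + v_{5} + v_{6} = v_{1}  →  sig = [3:1]
  P={0,5,6,7}:  v_{0} + v_{5} + v_{6} + v_{7} = 0  →  sig = [4:]
  P={1,3,6,7}:  v_{1} + v_{3} + v_{6} + v_{7} = v_{2}  →  sig = [4:1]

so the primitive-relation signature multiset is
    [2:]
    [2:1,1]
    [2:1,1,1]
    [2:1,2]
    [2:1,2]
    [3:1]
    [3:1]
    [4:]
    [4:1]


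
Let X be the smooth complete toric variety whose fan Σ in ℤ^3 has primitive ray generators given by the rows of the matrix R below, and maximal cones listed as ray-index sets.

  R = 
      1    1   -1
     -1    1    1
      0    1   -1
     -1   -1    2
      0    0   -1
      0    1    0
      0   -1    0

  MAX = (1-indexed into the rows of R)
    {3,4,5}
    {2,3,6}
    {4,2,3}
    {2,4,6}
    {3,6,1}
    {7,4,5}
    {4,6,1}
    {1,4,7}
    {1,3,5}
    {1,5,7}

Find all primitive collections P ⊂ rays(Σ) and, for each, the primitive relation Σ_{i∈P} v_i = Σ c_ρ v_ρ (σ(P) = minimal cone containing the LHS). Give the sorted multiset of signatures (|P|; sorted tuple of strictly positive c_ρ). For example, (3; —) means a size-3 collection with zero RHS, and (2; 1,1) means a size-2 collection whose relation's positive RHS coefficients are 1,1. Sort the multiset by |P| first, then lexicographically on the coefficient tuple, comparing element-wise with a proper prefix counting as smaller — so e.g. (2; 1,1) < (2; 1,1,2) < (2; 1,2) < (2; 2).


9 collections generate NE(X_Σ); each relation:

  P = {6,7}:  v_{6} + v_{7} = 0 ; sig = (2; —)
  P = {3,7}:  v_{3} + v_{7} = v_{5} ; sig = (2; 1)
  P = {5,6}:  v_{5} + v_{6} = v_{3} ; sig = (2; 1)
  P = {2,7}:  v_{2} + v_{7} = v_{3} + v_{4} ; sig = (2; 1,1)
  P = {2,5}:  v_{2} + v_{5} = 2·v_{3} + v_{4} ; sig = (2; 1,2)
  P = {1,2}:  v_{1} + v_{2} = 2·v_{6} ; sig = (2; 2)
  P = {1,4,5}:  v_{1} + v_{4} + v_{5} = 0 ; sig = (3; —)
  P = {1,3,4}:  v_{1} + v_{3} + v_{4} = v_{6} ; sig = (3; 1)
  P = {3,4,6}:  v_{3} + v_{4} + v_{6} = v_{2} ; sig = (3; 1)

Sorted signature multiset PRS(X):
{ (2; —),  (2; 1) ×2,  (2; 1,1),  (2; 1,2),  (2; 2),  (3; —),  (3; 1) ×2 }
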